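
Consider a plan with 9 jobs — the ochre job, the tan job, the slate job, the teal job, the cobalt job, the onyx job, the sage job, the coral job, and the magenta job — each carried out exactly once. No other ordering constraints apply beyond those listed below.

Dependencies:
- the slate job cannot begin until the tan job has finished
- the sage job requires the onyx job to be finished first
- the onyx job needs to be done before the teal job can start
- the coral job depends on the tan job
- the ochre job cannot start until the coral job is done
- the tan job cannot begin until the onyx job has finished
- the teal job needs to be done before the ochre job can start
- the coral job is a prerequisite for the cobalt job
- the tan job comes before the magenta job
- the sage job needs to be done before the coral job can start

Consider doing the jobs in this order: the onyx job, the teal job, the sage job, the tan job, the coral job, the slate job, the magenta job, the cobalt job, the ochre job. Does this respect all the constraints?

Going through the constraints one by one, each required predecessor appears earlier in the sequence than its dependent — e.g. the teal job (position 2) is before the ochre job (position 9), as required.

Yes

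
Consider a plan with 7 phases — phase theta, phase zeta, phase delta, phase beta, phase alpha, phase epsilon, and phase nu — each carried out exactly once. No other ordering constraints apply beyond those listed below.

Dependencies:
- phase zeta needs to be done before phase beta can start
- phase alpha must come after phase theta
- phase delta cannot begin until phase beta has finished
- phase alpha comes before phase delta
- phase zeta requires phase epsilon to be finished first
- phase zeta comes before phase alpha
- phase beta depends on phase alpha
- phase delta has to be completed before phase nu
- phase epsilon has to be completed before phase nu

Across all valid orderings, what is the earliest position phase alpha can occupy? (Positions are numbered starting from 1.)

4

The phases that are forced before phase alpha, directly or transitively, are phase theta, phase zeta, phase epsilon. That's 3 phases.
With 3 mandatory predecessors, the earliest phase alpha can sit is position 3+1 = 4, and placing just those 3 first achieves it.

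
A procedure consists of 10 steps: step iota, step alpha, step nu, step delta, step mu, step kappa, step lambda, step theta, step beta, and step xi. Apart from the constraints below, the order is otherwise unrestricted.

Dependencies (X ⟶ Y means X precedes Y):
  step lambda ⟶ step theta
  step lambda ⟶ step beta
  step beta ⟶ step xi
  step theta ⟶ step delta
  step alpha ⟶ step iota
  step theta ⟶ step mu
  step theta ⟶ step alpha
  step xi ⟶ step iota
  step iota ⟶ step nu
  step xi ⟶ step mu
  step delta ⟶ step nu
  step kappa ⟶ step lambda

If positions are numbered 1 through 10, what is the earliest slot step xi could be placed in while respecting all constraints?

Every step that must precede step xi has to come before it. Tracing all chains that end at step xi, those steps are: step kappa, step lambda, step beta — 3 in total.
With 3 mandatory predecessors, the earliest step xi can sit is position 3+1 = 4, and placing just those 3 first achieves it.

4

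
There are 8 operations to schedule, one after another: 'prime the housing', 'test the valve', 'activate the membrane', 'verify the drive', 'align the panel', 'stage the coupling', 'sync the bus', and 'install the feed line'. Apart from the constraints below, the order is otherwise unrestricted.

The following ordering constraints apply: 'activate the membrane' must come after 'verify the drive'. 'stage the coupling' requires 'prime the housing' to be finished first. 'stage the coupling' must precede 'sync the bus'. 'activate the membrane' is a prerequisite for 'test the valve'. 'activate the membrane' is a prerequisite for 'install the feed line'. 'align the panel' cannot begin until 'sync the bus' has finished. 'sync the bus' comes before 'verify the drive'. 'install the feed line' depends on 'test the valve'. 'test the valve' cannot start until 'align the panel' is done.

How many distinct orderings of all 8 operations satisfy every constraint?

3

'prime the housing' is the only operation with nothing required before it, so every ordering starts there.
Enumerating by repeatedly choosing an available operation (one whose prerequisites are all placed) gives 3 distinct complete orderings.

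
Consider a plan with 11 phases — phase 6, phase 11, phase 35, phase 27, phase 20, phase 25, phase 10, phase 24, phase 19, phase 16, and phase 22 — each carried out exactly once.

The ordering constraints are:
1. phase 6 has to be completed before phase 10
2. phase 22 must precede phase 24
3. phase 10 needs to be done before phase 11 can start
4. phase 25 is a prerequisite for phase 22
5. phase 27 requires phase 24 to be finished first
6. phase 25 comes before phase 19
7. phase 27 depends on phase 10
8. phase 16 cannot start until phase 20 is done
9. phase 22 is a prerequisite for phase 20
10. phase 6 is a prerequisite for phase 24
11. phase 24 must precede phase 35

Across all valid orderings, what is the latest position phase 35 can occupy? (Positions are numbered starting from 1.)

11

Phase 35 has no required successors, so nothing stops it from going last (position 11).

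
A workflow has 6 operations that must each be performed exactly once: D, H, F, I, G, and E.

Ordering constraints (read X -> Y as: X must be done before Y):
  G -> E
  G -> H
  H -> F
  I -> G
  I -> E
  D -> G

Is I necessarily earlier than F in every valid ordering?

Yes

Chaining the stated constraints: I → G → H → F.
That forces I before F in every valid schedule.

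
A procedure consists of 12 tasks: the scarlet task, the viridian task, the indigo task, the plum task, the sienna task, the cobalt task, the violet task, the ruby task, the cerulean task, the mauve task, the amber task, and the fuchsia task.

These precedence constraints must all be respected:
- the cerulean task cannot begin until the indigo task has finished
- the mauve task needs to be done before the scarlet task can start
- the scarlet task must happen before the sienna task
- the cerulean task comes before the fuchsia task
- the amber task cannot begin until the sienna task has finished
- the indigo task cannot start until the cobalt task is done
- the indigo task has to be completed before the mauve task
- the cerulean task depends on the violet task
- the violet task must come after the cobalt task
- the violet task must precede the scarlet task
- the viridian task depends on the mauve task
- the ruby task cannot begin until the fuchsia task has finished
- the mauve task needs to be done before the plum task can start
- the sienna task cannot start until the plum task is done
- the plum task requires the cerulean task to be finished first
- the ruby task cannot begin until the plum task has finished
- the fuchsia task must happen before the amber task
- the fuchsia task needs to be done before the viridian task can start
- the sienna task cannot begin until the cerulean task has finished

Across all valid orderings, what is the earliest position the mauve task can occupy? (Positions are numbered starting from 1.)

3

The tasks that are forced before the mauve task, directly or transitively, are the indigo task, the cobalt task. That's 2 tasks.
With 2 mandatory predecessors, the earliest the mauve task can sit is position 2+1 = 3, and placing just those 2 first achieves it.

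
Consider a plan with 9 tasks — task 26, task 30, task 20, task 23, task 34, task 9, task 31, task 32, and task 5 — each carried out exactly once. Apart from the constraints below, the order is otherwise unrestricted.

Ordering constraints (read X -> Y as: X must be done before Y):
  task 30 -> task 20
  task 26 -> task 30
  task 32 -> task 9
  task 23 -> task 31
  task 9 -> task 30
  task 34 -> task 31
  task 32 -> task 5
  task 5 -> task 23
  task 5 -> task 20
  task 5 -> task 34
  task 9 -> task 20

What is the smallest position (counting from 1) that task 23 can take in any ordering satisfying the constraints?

3

Working backwards through the constraints from task 23, its full set of required predecessors is task 32, task 5 — 2 of them.
With 2 mandatory predecessors, the earliest task 23 can sit is position 2+1 = 3, and placing just those 2 first achieves it.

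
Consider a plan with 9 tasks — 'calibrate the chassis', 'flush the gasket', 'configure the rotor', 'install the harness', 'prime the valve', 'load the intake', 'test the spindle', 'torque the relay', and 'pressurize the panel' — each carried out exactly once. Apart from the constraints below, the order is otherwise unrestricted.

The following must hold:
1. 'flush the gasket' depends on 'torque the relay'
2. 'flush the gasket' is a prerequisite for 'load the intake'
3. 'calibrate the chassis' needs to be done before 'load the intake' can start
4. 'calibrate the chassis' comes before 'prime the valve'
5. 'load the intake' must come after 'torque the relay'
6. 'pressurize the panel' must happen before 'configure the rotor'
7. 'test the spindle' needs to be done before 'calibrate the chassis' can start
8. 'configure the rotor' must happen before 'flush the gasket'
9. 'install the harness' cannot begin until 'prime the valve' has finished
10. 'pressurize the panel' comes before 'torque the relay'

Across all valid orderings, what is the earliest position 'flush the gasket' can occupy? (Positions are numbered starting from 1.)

Working backwards through the constraints from 'flush the gasket', its full set of required predecessors is 'configure the rotor', 'torque the relay', 'pressurize the panel' — 3 of them.
With 3 mandatory predecessors, the earliest 'flush the gasket' can sit is position 3+1 = 4, and placing just those 3 first achieves it.

4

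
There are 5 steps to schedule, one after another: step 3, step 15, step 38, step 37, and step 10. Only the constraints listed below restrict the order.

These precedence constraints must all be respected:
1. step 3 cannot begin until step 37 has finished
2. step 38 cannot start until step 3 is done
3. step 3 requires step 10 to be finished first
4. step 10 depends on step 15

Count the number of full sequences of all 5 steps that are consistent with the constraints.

3

2 steps have no prerequisites (step 15, step 37), so any of them could come first.
Systematically extending each partial ordering one step at a time and counting, there are 3 complete orderings.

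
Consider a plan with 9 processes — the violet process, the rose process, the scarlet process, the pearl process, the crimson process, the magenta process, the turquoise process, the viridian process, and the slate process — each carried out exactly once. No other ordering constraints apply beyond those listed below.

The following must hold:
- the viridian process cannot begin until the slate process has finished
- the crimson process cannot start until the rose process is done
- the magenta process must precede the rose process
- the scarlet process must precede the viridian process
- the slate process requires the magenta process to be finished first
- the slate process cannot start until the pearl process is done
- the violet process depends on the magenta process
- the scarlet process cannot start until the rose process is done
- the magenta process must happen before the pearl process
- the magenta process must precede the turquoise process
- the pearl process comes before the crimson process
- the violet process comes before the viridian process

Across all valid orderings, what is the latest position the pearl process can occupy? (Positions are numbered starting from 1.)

Every process that must follow the pearl process has to come after it. Tracing all chains starting from the pearl process, those processes are: the crimson process, the viridian process, the slate process — 3 in total.
With 3 mandatory successors out of 9 processes total, the latest slot for the pearl process is 9−3 = 6, and it's reachable by doing all non-successors before the pearl process.

6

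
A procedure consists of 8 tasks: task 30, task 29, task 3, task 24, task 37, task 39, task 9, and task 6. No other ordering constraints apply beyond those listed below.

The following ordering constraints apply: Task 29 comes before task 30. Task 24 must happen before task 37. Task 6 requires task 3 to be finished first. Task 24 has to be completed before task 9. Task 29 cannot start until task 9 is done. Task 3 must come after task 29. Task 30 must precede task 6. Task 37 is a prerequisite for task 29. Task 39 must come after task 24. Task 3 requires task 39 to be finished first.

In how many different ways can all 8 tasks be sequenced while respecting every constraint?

18

Only task 24 has no prerequisites, so it must go first.
Enumerating by repeatedly choosing an available task (one whose prerequisites are all placed) gives 18 distinct complete orderings.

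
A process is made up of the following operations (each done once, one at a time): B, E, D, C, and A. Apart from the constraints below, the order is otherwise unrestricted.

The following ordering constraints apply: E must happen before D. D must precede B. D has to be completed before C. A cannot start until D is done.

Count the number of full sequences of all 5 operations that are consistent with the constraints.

Only E has no prerequisites, so it must go first.
Counting all ways to extend the partial order to a total order gives 6.

6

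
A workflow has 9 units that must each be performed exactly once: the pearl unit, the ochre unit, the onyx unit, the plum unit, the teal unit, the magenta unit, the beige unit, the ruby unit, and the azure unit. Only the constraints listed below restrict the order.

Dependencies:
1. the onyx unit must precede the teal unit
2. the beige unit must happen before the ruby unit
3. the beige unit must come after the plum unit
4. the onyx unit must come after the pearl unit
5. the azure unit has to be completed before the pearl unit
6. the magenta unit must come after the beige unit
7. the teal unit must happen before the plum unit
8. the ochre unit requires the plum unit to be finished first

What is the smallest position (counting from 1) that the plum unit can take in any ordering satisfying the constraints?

5

Every unit that must precede the plum unit has to come before it. Tracing all chains that end at the plum unit, those units are: the pearl unit, the onyx unit, the teal unit, the azure unit — 4 in total.
So at minimum 4 units come before the plum unit, putting the plum unit no earlier than position 5. That position is achievable by scheduling exactly those predecessors first.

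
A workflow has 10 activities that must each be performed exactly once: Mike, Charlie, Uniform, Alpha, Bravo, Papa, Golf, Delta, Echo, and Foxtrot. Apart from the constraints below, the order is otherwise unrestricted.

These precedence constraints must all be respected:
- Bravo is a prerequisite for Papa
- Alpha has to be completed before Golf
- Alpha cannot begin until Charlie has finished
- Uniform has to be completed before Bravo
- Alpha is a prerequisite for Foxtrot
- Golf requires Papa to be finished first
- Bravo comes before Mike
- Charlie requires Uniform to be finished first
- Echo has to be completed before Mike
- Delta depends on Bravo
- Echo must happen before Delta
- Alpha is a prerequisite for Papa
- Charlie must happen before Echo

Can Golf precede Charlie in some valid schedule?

No

The constraints give a chain Charlie → Alpha → Golf, which forces Charlie before Golf.
So no valid ordering can have Golf before Charlie.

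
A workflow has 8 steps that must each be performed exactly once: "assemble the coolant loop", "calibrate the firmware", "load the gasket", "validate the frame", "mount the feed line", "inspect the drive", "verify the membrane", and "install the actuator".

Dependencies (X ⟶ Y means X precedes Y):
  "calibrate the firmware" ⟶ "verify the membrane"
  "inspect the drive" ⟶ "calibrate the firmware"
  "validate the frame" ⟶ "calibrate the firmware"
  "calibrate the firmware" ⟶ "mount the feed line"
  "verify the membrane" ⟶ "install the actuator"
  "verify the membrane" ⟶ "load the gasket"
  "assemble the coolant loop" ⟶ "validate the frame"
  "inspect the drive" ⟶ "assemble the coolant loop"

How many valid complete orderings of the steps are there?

Only "inspect the drive" has no prerequisites, so it must go first.
Enumerating by repeatedly choosing an available step (one whose prerequisites are all placed) gives 8 distinct complete orderings.

8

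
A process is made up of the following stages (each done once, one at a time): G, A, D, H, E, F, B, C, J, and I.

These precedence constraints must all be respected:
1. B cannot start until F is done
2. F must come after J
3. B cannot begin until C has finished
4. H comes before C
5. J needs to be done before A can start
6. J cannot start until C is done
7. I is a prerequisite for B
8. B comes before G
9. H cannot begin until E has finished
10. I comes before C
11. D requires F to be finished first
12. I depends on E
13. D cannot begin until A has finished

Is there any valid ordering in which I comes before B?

The constraints force I before B, so yes — every valid ordering has I earlier.

Yes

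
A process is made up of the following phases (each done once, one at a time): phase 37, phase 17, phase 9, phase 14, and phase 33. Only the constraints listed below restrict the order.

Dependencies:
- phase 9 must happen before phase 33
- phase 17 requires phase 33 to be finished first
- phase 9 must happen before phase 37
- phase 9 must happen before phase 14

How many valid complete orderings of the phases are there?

12

Only phase 9 has no prerequisites, so it must go first.
Enumerating by repeatedly choosing an available phase (one whose prerequisites are all placed) gives 12 distinct complete orderings.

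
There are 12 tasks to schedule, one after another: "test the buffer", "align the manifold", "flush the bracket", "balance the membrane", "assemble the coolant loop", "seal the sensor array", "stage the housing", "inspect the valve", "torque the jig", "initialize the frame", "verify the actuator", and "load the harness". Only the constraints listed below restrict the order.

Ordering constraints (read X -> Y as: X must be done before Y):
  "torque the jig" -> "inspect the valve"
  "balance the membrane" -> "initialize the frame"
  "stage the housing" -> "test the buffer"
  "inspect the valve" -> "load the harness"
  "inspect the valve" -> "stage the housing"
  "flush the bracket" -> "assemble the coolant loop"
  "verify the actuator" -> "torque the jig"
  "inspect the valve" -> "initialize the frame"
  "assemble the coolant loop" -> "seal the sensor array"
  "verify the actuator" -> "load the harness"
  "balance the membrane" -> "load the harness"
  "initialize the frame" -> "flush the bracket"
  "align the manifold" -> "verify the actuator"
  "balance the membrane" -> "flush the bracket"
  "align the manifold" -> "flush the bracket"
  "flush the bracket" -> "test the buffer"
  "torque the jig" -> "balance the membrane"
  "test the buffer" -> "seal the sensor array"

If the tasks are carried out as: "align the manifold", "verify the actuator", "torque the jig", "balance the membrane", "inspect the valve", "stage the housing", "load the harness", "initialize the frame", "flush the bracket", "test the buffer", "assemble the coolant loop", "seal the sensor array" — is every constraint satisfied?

Yes

Every stated constraint is respected: "align the manifold" sits at position 1, ahead of "flush the bracket" at position 9, and each of the other listed pairs likewise has the predecessor earlier in the sequence.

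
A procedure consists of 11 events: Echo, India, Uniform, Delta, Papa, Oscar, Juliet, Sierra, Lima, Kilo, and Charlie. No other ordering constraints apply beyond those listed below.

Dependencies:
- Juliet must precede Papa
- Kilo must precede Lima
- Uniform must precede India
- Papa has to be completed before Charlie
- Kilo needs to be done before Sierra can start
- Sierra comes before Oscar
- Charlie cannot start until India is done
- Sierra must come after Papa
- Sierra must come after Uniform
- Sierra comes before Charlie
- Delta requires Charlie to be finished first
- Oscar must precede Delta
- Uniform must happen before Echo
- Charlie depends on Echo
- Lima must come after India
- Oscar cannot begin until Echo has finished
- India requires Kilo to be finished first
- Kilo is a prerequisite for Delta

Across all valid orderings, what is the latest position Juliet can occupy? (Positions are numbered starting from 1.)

Following every chain forward from Juliet, the events that must come later are Delta, Papa, Oscar, Sierra, Charlie — 5 of them.
So at least 5 events follow Juliet, putting Juliet no later than position 6. That position is achievable by scheduling everything else first.

6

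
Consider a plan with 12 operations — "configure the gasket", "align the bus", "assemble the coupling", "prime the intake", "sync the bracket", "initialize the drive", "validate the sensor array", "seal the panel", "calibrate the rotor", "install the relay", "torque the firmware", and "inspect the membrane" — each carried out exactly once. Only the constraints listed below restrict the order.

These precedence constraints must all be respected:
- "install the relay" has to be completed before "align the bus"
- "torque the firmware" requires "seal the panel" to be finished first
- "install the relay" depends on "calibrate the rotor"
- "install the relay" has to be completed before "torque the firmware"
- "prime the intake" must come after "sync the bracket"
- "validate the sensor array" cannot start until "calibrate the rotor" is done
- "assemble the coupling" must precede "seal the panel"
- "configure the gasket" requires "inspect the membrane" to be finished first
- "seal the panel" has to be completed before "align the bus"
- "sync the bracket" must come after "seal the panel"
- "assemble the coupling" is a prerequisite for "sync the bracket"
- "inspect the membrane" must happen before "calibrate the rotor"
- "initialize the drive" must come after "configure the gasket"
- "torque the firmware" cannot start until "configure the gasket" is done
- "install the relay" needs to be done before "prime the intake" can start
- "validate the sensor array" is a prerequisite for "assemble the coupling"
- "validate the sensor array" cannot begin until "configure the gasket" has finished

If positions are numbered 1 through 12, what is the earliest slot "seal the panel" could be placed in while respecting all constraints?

The operations that are forced before "seal the panel", directly or transitively, are "configure the gasket", "assemble the coupling", "validate the sensor array", "calibrate the rotor", "inspect the membrane". That's 5 operations.
So at minimum 5 operations come before "seal the panel", putting "seal the panel" no earlier than position 6. That position is achievable by scheduling exactly those predecessors first.

6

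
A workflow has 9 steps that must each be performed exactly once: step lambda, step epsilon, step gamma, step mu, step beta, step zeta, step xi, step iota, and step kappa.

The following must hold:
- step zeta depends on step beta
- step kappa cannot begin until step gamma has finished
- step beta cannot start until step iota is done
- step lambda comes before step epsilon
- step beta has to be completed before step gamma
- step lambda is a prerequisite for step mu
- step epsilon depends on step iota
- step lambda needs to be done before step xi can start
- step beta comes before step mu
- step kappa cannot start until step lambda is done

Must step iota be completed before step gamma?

Chaining the stated constraints: step iota → step beta → step gamma.
So step iota must precede step gamma in any valid ordering.

Yes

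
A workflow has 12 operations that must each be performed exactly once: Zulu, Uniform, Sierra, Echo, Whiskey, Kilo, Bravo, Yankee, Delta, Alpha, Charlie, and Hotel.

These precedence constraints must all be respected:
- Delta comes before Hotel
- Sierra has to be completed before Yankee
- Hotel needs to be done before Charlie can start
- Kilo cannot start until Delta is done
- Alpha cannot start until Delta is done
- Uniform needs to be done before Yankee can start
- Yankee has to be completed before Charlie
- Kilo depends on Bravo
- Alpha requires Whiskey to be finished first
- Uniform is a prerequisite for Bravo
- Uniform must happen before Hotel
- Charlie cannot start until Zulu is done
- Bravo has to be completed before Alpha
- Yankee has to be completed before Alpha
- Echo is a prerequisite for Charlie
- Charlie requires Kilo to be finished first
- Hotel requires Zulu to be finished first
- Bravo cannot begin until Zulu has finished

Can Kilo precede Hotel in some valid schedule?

The constraints leave Kilo and Hotel unordered relative to each other; nothing requires Hotel earlier.
That means at least one valid schedule has Kilo before Hotel.

Yes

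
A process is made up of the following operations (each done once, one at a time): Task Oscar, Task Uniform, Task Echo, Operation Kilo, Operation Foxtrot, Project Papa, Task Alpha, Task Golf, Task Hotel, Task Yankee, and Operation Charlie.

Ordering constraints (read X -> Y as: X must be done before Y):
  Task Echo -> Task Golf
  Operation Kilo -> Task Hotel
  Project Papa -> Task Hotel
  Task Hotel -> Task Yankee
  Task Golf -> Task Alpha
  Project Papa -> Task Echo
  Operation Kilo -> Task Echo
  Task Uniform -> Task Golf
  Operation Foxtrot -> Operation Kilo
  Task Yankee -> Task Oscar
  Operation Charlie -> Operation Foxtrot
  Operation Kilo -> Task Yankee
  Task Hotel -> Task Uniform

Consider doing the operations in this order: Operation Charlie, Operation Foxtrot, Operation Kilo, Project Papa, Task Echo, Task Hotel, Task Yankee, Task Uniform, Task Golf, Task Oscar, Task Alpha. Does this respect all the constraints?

Checking each listed constraint against this order: for instance, Operation Kilo is in position 3 and Task Yankee in position 7, so that constraint holds — and the remaining constraints check out the same way.

Yes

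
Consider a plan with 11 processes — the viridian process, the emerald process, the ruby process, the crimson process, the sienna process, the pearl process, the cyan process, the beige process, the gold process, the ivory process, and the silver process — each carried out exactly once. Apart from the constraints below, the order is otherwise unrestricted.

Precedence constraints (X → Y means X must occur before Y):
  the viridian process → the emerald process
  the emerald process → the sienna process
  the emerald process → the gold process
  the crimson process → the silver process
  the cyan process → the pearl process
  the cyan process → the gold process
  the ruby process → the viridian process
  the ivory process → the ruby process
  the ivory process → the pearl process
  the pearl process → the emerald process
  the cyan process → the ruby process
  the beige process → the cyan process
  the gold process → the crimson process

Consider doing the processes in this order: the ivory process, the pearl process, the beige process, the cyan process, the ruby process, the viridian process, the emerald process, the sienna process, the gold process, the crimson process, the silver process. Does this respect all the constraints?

No

The sequence places the pearl process ahead of the cyan process.
Since the cyan process is required before the pearl process, the ordering is invalid.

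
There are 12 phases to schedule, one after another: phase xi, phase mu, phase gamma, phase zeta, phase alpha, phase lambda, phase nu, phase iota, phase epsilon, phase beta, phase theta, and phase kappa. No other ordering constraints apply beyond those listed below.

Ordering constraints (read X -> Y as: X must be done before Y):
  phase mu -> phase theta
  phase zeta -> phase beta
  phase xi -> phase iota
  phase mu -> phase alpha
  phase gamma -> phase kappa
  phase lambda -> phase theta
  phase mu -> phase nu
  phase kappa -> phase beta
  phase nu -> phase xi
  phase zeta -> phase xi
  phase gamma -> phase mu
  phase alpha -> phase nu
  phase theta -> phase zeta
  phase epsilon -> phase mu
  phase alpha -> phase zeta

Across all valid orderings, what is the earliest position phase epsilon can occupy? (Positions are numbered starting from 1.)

1

Nothing is required before phase epsilon; it can be the very first phase.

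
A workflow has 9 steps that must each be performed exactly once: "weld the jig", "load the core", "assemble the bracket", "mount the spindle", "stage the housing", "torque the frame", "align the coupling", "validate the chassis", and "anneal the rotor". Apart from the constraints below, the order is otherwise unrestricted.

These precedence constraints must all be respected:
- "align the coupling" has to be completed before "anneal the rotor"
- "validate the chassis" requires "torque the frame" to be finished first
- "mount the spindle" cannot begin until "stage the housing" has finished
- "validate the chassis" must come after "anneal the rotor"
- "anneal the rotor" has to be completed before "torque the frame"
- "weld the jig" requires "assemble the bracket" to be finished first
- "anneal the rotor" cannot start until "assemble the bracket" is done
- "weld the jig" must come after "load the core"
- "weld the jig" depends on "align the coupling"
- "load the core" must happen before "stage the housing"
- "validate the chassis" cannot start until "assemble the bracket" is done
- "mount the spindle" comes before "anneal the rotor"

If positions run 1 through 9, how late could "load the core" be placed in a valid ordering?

The steps that are forced after "load the core", directly or by a chain of constraints, are "weld the jig", "mount the spindle", "stage the housing", "torque the frame", "validate the chassis", "anneal the rotor". That's 6 steps.
So at least 6 steps follow "load the core", putting "load the core" no later than position 3. That position is achievable by scheduling everything else first.

3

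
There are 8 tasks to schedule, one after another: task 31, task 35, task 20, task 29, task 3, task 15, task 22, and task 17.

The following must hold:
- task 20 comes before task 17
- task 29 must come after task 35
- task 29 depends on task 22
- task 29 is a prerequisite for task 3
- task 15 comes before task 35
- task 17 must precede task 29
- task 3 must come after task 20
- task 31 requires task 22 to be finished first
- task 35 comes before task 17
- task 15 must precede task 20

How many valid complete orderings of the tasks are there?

50

The tasks with no prerequisites are task 15, task 22; any of them can be placed first.
Counting all ways to extend the partial order to a total order gives 50.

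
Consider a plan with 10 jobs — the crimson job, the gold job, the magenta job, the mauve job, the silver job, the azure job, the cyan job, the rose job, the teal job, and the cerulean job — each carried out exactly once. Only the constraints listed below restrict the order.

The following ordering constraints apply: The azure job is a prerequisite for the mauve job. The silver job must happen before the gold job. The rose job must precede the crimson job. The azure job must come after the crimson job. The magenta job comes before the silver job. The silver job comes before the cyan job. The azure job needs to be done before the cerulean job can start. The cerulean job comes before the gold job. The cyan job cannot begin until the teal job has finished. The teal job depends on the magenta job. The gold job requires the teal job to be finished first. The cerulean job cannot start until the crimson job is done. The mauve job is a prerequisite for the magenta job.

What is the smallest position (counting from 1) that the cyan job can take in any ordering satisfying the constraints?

Every job that must precede the cyan job has to come before it. Tracing all chains that end at the cyan job, those jobs are: the crimson job, the magenta job, the mauve job, the silver job, the azure job, the rose job, the teal job — 7 in total.
So at minimum 7 jobs come before the cyan job, putting the cyan job no earlier than position 8. That position is achievable by scheduling exactly those predecessors first.

8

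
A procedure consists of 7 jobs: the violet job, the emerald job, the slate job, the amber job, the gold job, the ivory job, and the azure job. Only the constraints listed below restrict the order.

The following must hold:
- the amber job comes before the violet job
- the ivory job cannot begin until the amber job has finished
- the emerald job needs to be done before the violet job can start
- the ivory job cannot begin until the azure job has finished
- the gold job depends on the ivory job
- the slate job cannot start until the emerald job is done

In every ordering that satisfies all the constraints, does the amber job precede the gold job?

Following the dependencies: the amber job → the ivory job → the gold job.
That forces the amber job before the gold job in every valid schedule.

Yes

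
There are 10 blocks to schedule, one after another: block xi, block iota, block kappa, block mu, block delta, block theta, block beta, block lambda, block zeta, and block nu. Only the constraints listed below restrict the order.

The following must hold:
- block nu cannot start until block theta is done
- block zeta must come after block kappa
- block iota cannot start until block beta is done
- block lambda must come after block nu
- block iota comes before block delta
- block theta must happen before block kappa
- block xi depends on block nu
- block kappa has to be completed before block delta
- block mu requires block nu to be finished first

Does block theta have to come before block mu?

Yes

Following the dependencies: block theta → block nu → block mu.
That forces block theta before block mu in every valid schedule.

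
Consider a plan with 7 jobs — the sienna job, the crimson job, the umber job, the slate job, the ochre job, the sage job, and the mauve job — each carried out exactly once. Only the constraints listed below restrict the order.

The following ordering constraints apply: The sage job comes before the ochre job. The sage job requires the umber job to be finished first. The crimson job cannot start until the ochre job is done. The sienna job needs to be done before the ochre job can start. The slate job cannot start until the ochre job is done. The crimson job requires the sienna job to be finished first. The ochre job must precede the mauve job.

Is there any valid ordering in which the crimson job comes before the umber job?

Following the umber job → the sage job → the ochre job → the crimson job, the umber job must precede the crimson job in every valid ordering.
So no valid ordering can have the crimson job before the umber job.

No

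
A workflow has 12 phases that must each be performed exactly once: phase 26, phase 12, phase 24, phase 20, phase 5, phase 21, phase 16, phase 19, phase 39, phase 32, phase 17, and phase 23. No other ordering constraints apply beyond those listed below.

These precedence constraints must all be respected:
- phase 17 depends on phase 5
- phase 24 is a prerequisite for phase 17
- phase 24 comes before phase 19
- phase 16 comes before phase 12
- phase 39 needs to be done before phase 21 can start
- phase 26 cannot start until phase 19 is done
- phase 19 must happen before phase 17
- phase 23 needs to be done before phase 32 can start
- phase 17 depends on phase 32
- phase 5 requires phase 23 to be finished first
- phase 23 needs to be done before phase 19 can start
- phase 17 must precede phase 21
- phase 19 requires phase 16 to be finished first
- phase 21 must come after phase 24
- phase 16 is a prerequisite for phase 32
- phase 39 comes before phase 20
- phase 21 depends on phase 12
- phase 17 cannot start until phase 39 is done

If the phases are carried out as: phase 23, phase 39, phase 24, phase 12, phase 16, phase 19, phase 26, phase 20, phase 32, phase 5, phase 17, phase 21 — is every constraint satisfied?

In the proposed order, phase 12 appears before phase 16.
But one of the constraints requires phase 16 before phase 12, so this ordering violates it.

No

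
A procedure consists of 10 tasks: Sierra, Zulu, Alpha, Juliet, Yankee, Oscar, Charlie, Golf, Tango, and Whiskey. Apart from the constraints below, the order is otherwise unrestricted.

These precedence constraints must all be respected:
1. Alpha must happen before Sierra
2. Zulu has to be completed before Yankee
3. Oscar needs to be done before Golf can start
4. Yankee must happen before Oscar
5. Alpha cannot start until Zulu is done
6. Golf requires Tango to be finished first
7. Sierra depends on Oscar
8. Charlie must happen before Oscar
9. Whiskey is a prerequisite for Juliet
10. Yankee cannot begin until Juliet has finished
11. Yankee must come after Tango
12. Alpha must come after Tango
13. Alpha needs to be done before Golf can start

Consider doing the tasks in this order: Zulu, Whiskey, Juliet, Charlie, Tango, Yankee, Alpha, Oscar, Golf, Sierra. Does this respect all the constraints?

Yes

Checking each listed constraint against this order: for instance, Zulu is in position 1 and Alpha in position 7, so that constraint holds — and the remaining constraints check out the same way.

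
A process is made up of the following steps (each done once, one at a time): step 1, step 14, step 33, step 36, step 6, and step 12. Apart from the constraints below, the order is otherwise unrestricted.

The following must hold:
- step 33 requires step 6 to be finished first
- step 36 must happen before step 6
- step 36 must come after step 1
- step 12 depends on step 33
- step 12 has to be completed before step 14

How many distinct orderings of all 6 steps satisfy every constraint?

Only step 1 has no prerequisites, so it must go first.
Every step is then forced in turn, so only 1 complete ordering is consistent with the constraints.

1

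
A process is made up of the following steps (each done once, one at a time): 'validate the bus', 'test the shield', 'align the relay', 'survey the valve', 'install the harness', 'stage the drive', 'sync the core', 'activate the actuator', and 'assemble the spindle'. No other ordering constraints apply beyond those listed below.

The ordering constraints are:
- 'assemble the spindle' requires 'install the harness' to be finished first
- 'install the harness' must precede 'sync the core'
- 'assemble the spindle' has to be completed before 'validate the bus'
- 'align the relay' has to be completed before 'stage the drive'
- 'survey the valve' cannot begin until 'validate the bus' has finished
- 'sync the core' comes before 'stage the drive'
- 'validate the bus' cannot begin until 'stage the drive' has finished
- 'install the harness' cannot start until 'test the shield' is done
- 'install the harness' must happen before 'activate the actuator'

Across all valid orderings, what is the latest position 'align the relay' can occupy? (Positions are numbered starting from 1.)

The steps that are forced after 'align the relay', directly or by a chain of constraints, are 'validate the bus', 'survey the valve', 'stage the drive'. That's 3 steps.
With 3 mandatory successors out of 9 steps total, the latest slot for 'align the relay' is 9−3 = 6, and it's reachable by doing all non-successors before 'align the relay'.

6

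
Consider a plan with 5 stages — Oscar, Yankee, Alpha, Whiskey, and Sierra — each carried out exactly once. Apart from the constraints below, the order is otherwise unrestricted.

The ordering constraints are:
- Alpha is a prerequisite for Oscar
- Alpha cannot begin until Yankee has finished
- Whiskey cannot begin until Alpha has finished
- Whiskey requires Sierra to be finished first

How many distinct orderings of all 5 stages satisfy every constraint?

The stages with no prerequisites are Yankee, Sierra; any of them can be placed first.
Counting all ways to extend the partial order to a total order gives 7.

7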